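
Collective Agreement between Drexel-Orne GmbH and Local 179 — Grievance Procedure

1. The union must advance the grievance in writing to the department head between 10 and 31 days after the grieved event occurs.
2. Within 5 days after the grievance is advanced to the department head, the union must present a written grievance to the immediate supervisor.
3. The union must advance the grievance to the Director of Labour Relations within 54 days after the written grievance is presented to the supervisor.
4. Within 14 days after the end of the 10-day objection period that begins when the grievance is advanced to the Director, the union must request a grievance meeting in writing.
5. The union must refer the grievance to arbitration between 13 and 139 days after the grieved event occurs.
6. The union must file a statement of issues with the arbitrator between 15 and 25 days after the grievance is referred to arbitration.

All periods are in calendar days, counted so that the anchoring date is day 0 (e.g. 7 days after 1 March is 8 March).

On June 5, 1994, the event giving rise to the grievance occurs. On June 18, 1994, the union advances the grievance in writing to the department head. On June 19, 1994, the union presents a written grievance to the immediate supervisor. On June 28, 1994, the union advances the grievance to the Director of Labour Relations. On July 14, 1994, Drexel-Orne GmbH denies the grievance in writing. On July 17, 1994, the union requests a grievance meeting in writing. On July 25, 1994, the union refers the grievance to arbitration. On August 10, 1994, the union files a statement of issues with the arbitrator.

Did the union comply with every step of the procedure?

Step 1 — 10 and 31 days from June 5, 1994 (when the grieved event occurs) are June 15, 1994 and July 6, 1994 respectively; June 18, 1994 falls inside that range.
Step 2 — counting 5 days from June 18, 1994 (when the grievance is advanced to the department head) gives a deadline of June 23, 1994; done June 19, 1994 — timely.
Step 3 — counting 54 days from June 19, 1994 (when the written grievance is presented to the supervisor) gives a deadline of August 12, 1994; June 28, 1994 is within that limit.
Step 4 — counting 14 days from July 8, 1994 (end of the 10-day objection period, which began when the grievance is advanced to the Director on June 28, 1994) gives a deadline of July 22, 1994; July 17, 1994 is within that limit.
Step 5 — 13 and 139 days from June 5, 1994 (when the grieved event occurs) are June 18, 1994 and October 22, 1994 respectively; July 25, 1994 falls inside that range.
Step 6 — 15 and 25 days from July 25, 1994 (when the grievance is referred to arbitration) are August 9, 1994 and August 19, 1994 respectively; August 10, 1994 falls inside that range.

Yes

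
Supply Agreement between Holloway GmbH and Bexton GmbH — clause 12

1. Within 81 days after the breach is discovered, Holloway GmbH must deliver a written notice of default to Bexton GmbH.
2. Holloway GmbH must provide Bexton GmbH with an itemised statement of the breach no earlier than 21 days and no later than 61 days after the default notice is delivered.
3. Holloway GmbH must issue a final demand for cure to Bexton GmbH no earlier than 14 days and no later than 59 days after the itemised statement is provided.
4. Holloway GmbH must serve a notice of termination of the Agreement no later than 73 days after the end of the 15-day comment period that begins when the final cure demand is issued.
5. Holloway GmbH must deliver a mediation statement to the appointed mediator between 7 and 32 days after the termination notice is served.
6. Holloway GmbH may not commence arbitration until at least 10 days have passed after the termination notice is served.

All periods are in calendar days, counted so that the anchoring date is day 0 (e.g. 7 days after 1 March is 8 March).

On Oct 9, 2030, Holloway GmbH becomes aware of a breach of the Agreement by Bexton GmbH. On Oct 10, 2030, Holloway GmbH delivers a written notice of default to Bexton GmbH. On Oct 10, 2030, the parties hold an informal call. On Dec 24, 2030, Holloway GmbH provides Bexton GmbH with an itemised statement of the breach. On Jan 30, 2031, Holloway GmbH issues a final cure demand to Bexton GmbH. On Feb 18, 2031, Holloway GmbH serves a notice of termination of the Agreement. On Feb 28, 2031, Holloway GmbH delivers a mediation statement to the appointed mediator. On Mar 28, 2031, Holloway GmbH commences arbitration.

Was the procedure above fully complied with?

Step 1: 81 days after Oct 9, 2030 (when the breach is discovered) is Dec 29, 2030; done Oct 10, 2030 — timely.
Step 2: the window is 21–61 days after Oct 10, 2030 (when the default notice is delivered), so Oct 31, 2030 through Dec 10, 2030; Dec 24, 2030 is 14 days past the end of the window.
Later steps need not be reached.

No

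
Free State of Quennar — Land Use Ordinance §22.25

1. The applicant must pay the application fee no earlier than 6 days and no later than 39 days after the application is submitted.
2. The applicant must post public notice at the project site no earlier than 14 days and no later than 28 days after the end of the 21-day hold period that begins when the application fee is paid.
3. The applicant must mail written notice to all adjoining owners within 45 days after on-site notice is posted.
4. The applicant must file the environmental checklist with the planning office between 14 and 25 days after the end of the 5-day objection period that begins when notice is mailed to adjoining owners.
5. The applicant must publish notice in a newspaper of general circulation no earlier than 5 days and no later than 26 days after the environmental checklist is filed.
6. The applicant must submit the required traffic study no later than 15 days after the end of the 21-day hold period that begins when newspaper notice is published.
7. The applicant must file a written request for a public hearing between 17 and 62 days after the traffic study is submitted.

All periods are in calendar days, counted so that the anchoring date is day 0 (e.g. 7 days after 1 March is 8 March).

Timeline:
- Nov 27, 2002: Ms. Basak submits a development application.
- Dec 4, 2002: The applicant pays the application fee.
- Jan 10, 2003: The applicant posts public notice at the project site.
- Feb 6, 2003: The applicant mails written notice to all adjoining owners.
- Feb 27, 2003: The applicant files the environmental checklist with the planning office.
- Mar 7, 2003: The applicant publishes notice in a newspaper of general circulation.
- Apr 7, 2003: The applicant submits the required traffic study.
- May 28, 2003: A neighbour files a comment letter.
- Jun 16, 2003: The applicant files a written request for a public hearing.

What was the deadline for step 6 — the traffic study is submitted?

Newspaper notice is published on Mar 7, 2003; the 21-day hold period therefore ends Mar 28, 2003, and step 6 runs from that date. 15 days after Mar 28, 2003 is Apr 12, 2003.

Apr 12, 2003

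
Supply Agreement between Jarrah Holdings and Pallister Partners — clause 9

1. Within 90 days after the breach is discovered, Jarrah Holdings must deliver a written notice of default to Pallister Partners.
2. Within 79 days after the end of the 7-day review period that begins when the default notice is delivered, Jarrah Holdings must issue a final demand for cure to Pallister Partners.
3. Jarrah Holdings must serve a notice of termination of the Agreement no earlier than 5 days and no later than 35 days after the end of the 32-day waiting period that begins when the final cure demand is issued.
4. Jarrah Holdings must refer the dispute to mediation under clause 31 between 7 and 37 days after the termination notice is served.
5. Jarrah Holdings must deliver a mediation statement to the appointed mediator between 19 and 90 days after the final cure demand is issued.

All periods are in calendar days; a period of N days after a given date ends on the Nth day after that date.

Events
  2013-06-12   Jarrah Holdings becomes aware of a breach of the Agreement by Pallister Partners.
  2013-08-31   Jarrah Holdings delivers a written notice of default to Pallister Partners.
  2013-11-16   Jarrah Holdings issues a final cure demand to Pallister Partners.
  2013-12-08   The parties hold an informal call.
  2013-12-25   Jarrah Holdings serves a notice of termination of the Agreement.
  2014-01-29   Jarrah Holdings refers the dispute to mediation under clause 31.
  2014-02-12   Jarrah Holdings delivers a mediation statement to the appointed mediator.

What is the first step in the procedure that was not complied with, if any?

(1) due by 2013-06-12 + 90 days = 2013-09-10; 2013-08-31 is within that limit.
(2) due by 2013-09-07 + 79 days = 2013-11-25; 2013-11-16 is within that limit.
(3) the permitted window runs from 2013-12-18 + 5 = 2013-12-23 to 2013-12-18 + 35 = 2014-01-22; done 2013-12-25, which is between those dates.
(4) the permitted window runs from 2013-12-25 + 7 = 2014-01-01 to 2013-12-25 + 37 = 2014-01-31; done 2014-01-29 — within the window.
(5) the permitted window runs from 2013-11-16 + 19 = 2013-12-05 to 2013-11-16 + 90 = 2014-02-14; 2014-02-12 falls inside that range.

None — every step was satisfied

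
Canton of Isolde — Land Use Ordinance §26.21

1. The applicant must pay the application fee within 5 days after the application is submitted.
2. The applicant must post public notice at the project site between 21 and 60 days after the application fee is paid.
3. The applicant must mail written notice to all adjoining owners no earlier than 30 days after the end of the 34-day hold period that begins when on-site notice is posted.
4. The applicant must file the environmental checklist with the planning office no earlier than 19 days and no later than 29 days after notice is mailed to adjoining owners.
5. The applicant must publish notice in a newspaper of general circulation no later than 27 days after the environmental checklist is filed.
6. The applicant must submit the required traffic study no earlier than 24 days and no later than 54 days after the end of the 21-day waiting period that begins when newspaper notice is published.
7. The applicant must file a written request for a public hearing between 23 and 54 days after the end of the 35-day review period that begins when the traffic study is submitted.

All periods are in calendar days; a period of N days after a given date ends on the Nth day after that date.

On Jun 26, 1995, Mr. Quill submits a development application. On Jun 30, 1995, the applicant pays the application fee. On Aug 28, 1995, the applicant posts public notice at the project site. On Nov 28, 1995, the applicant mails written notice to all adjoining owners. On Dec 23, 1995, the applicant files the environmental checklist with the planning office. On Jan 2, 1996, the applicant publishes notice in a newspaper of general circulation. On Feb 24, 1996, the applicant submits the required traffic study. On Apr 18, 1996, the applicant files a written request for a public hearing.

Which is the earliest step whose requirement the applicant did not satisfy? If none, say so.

Step 7

Step 1: 5 days after Jun 26, 1995 (when the application is submitted) is Jul 1, 1995; done Jun 30, 1995 — timely.
Step 2: the window is 21–60 days after Jun 30, 1995 (when the application fee is paid), so Jul 21, 1995 through Aug 29, 1995; done Aug 28, 1995, which is between those dates.
Step 3: the earliest permitted date is 30 days after Oct 1, 1995 (end of the 34-day hold period, which began when on-site notice is posted on Aug 28, 1995), i.e. Oct 31, 1995; done Nov 28, 1995 — permitted.
Step 4: the window is 19–29 days after Nov 28, 1995 (when notice is mailed to adjoining owners), so Dec 17, 1995 through Dec 27, 1995; done Dec 23, 1995, which is between those dates.
Step 5: 27 days after Dec 23, 1995 (when the environmental checklist is filed) is Jan 19, 1996; completed Jan 2, 1996, before the deadline.
Step 6: the window is 24–54 days after Jan 23, 1996 (end of the 21-day waiting period, which began when newspaper notice is published on Jan 2, 1996), so Feb 16, 1996 through Mar 17, 1996; done Feb 24, 1996 — within the window.
Step 7: the window is 23–54 days after Mar 30, 1996 (end of the 35-day review period, which began when the traffic study is submitted on Feb 24, 1996), so Apr 22, 1996 through May 23, 1996; done Apr 18, 1996 — 4 days before the window opened.
No need to go further; step 7 was not satisfied.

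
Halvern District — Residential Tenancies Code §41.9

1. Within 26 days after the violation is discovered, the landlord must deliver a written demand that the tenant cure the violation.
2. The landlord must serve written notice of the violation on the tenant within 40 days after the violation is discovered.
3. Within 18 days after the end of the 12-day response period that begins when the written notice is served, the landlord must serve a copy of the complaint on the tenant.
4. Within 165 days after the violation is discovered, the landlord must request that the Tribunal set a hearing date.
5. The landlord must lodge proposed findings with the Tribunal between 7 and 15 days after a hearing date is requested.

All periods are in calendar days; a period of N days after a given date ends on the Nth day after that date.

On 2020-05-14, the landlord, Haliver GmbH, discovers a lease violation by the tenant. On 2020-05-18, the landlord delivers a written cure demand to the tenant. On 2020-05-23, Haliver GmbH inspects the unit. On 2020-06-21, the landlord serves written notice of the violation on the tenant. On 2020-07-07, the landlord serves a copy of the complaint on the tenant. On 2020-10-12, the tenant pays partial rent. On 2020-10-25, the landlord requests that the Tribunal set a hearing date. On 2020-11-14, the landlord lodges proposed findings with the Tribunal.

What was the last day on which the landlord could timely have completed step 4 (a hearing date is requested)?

2020-10-26

Step 4 runs from 2020-05-14, when the violation is discovered. 165 days after 2020-05-14 is 2020-10-26.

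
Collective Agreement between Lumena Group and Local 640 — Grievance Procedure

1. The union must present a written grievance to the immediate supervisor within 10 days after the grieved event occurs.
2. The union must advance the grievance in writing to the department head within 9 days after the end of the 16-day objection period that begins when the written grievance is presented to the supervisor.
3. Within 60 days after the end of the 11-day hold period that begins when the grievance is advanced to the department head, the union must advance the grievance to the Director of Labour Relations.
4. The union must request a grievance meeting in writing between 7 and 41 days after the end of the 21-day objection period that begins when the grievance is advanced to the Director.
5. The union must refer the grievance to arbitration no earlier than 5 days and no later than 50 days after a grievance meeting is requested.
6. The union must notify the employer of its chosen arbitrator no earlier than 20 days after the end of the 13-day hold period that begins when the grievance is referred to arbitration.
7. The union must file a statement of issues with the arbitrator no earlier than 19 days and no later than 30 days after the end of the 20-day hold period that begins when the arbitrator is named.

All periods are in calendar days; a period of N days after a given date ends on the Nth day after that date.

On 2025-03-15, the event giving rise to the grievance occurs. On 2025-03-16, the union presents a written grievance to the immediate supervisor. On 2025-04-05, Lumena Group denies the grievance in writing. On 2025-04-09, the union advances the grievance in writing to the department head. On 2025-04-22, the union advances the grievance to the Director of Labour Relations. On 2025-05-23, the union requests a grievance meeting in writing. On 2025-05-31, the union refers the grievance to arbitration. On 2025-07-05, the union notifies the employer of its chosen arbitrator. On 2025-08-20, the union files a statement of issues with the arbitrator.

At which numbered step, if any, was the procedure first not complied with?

None — every step was satisfied

Step 1: 10 days after 2025-03-15 (when the grieved event occurs) is 2025-03-25; 2025-03-16 is within that limit.
Step 2: 9 days after 2025-04-01 (end of the 16-day objection period, which began when the written grievance is presented to the supervisor on 2025-03-16) is 2025-04-10; 2025-04-09 is within that limit.
Step 3: 60 days after 2025-04-20 (end of the 11-day hold period, which began when the grievance is advanced to the department head on 2025-04-09) is 2025-06-19; 2025-04-22 is within that limit.
Step 4: the window is 7–41 days after 2025-05-13 (end of the 21-day objection period, which began when the grievance is advanced to the Director on 2025-04-22), so 2025-05-20 through 2025-06-23; done 2025-05-23, which is between those dates.
Step 5: the window is 5–50 days after 2025-05-23 (when a grievance meeting is requested), so 2025-05-28 through 2025-07-12; 2025-05-31 falls inside that range.
Step 6: the earliest permitted date is 20 days after 2025-06-13 (end of the 13-day hold period, which began when the grievance is referred to arbitration on 2025-05-31), i.e. 2025-07-03; done 2025-07-05 — permitted.
Step 7: the window is 19–30 days after 2025-07-25 (end of the 20-day hold period, which began when the arbitrator is named on 2025-07-05), so 2025-08-13 through 2025-08-24; done 2025-08-20, which is between those dates.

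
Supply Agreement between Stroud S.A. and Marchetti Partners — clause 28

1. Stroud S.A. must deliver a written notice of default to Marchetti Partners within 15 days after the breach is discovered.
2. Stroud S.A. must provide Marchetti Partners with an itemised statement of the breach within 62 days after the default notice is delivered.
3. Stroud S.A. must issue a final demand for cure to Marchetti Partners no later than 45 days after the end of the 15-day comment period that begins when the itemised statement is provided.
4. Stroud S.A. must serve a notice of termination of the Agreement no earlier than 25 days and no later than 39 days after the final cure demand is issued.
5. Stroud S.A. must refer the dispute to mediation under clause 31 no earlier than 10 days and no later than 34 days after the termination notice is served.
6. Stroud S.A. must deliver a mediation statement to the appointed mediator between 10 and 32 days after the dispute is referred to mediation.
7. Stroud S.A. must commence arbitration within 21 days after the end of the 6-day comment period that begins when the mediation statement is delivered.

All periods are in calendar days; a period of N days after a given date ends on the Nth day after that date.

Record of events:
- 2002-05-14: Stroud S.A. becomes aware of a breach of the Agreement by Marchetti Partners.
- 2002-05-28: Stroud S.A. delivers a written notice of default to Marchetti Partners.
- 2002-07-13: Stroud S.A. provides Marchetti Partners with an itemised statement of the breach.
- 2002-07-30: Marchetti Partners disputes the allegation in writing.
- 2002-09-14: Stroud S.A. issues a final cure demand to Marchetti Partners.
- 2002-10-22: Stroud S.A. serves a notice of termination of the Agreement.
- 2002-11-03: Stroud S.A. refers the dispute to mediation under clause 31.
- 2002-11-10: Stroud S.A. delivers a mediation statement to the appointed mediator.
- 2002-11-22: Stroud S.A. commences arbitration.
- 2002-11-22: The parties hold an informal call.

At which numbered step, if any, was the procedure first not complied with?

Step 3

Step 1 — counting 15 days from 2002-05-14 (when the breach is discovered) gives a deadline of 2002-05-29; completed 2002-05-28, before the deadline.
Step 2 — counting 62 days from 2002-05-28 (when the default notice is delivered) gives a deadline of 2002-07-29; completed 2002-07-13, before the deadline.
Step 3 — counting 45 days from 2002-07-28 (end of the 15-day comment period, which began when the itemised statement is provided on 2002-07-13) gives a deadline of 2002-09-11; done 2002-09-14 — 3 days late.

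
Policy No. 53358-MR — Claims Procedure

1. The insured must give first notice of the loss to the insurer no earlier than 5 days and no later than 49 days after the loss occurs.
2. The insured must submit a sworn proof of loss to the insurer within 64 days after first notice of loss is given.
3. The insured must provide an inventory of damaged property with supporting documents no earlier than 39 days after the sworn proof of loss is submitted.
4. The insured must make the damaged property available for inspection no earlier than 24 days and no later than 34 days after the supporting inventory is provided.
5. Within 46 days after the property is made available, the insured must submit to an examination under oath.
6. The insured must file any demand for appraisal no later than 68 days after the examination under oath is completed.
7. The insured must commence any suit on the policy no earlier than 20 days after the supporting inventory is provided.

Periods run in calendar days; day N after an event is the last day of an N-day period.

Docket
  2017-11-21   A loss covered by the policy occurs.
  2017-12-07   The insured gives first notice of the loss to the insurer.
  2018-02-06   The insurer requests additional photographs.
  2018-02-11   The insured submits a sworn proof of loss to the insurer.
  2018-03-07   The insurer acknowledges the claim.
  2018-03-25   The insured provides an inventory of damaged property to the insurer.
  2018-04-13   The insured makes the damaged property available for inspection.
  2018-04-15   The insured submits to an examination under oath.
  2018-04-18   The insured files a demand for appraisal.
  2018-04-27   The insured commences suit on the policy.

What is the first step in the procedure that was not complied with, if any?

Step 2

Step 1 — 5 and 49 days from 2017-11-21 (when the loss occurs) are 2017-11-26 and 2018-01-09 respectively; done 2017-12-07 — within the window.
Step 2 — counting 64 days from 2017-12-07 (when first notice of loss is given) gives a deadline of 2018-02-09; not done until 2018-02-11, 2 days after the deadline.
The analysis stops there.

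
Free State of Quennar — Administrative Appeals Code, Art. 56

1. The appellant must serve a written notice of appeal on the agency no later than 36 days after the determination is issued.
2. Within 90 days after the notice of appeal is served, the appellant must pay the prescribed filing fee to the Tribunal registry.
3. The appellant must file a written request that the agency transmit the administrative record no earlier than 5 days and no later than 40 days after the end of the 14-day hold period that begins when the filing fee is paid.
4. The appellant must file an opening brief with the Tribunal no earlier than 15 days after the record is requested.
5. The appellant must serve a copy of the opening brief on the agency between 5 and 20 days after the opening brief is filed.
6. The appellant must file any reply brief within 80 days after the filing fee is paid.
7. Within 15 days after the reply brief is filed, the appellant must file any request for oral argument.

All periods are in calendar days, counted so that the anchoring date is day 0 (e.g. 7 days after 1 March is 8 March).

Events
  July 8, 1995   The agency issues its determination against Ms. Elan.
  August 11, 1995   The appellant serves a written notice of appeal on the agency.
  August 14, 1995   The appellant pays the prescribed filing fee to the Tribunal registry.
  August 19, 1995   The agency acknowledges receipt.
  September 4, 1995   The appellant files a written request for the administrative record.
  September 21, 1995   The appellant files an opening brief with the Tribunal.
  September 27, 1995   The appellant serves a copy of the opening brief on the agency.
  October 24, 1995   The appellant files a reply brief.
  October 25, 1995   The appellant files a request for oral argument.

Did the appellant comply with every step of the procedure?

Step 1: 36 days after July 8, 1995 (when the determination is issued) is August 13, 1995; August 11, 1995 is within that limit.
Step 2: 90 days after August 11, 1995 (when the notice of appeal is served) is November 9, 1995; completed August 14, 1995, before the deadline.
Step 3: the window is 5–40 days after August 28, 1995 (end of the 14-day hold period, which began when the filing fee is paid on August 14, 1995), so September 2, 1995 through October 7, 1995; September 4, 1995 falls inside that range.
Step 4: the earliest permitted date is 15 days after September 4, 1995 (when the record is requested), i.e. September 19, 1995; September 21, 1995 is on or after that date.
Step 5: the window is 5–20 days after September 21, 1995 (when the opening brief is filed), so September 26, 1995 through October 11, 1995; done September 27, 1995, which is between those dates.
Step 6: 80 days after August 14, 1995 (when the filing fee is paid) is November 2, 1995; October 24, 1995 is within that limit.
Step 7: 15 days after October 24, 1995 (when the reply brief is filed) is November 8, 1995; completed October 25, 1995, before the deadline.

Yes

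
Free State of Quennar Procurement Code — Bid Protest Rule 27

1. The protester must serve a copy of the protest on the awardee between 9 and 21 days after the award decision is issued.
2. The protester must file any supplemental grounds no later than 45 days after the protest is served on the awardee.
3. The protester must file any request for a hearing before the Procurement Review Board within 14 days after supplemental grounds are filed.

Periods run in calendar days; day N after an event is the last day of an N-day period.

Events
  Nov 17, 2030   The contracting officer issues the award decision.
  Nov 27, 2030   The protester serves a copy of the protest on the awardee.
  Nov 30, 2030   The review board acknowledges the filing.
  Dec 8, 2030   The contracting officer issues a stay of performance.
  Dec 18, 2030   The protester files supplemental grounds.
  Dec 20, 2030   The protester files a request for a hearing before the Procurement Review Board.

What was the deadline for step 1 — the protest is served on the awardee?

Step 1 runs from Nov 17, 2030, when the award decision is issued. The window is 9–21 days after Nov 17, 2030; it closes on Dec 8, 2030.

Dec 8, 2030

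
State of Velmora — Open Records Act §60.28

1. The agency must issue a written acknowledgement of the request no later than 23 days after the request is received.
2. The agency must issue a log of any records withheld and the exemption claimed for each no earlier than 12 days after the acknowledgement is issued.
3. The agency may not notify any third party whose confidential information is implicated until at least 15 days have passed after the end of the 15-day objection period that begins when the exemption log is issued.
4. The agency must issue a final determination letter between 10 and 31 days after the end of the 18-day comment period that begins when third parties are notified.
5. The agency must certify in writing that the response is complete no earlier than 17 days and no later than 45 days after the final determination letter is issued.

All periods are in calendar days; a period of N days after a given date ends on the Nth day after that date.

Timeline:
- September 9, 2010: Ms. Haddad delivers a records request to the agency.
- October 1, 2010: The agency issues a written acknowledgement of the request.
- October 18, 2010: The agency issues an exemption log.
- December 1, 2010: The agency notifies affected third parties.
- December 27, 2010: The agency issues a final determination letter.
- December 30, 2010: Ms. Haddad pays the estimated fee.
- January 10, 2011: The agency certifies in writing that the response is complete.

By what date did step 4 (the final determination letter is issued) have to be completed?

January 19, 2011

Third parties are notified on December 1, 2010; the 18-day comment period therefore ends December 19, 2010, and step 4 runs from that date. The window is 10–31 days after December 19, 2010; it closes on January 19, 2011.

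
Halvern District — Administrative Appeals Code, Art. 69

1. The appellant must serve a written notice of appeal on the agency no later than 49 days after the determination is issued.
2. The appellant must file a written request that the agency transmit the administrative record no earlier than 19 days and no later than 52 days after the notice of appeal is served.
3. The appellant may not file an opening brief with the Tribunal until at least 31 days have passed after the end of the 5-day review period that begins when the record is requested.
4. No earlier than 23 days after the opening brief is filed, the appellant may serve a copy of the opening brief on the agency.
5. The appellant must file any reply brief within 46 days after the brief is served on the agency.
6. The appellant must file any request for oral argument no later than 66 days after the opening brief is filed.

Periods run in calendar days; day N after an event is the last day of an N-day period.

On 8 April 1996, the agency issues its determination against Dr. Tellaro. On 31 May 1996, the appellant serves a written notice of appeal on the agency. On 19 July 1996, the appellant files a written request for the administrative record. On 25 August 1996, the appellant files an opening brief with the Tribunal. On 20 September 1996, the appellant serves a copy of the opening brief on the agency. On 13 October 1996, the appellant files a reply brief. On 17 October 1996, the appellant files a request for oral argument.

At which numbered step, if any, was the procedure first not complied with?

Step 1

Step 1 — counting 49 days from 8 April 1996 (when the determination is issued) gives a deadline of 27 May 1996; 31 May 1996 misses that deadline by 4 days.
Later steps need not be reached.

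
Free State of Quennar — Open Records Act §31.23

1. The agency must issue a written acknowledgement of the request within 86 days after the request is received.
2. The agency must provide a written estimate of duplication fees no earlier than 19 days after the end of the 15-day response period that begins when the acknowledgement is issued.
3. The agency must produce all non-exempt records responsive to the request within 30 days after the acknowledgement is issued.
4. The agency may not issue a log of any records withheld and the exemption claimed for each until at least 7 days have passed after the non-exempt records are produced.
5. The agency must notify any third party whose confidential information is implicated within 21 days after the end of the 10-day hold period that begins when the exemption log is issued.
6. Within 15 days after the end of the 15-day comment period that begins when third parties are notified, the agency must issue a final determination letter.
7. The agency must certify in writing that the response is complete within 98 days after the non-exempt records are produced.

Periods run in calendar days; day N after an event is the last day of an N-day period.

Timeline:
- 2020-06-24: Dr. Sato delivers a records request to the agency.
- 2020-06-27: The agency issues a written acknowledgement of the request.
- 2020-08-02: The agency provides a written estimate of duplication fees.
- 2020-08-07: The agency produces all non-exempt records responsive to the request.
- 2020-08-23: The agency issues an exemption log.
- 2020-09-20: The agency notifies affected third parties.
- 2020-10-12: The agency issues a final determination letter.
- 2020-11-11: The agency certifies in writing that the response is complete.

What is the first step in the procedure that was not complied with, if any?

(1) due by 2020-06-24 + 86 days = 2020-09-18; done 2020-06-27 — timely.
(2) permitted from 2020-07-12 + 19 days = 2020-07-31 onward; done 2020-08-02, after the minimum wait.
(3) due by 2020-06-27 + 30 days = 2020-07-27; done 2020-08-07 — 11 days late.
The procedure was therefore not followed at step 3.

Step 3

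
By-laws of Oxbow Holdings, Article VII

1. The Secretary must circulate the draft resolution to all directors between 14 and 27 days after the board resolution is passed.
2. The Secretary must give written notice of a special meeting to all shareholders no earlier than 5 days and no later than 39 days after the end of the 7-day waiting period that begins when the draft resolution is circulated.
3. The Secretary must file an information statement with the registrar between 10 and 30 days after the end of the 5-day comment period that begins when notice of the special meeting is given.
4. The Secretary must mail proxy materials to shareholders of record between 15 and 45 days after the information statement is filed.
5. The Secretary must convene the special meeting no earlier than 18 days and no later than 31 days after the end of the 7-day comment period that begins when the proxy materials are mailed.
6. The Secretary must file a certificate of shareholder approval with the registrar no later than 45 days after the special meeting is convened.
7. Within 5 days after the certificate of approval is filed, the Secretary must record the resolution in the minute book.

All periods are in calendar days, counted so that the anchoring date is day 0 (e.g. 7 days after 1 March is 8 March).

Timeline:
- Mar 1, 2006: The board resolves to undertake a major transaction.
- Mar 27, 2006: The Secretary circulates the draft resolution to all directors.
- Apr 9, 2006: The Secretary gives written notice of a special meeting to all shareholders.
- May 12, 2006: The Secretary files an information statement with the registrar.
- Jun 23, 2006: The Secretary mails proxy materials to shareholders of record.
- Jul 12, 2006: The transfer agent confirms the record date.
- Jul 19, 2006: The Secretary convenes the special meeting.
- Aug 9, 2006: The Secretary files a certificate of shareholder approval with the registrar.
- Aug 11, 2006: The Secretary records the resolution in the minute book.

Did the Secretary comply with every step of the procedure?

Yes

Step 1 — 14 and 27 days from Mar 1, 2006 (when the board resolution is passed) are Mar 15, 2006 and Mar 28, 2006 respectively; Mar 27, 2006 falls inside that range.
Step 2 — 5 and 39 days from Apr 3, 2006 (end of the 7-day waiting period, which began when the draft resolution is circulated on Mar 27, 2006) are Apr 8, 2006 and May 12, 2006 respectively; done Apr 9, 2006 — within the window.
Step 3 — 10 and 30 days from Apr 14, 2006 (end of the 5-day comment period, which began when notice of the special meeting is given on Apr 9, 2006) are Apr 24, 2006 and May 14, 2006 respectively; done May 12, 2006 — within the window.
Step 4 — 15 and 45 days from May 12, 2006 (when the information statement is filed) are May 27, 2006 and Jun 26, 2006 respectively; done Jun 23, 2006 — within the window.
Step 5 — 18 and 31 days from Jun 30, 2006 (end of the 7-day comment period, which began when the proxy materials are mailed on Jun 23, 2006) are Jul 18, 2006 and Jul 31, 2006 respectively; done Jul 19, 2006, which is between those dates.
Step 6 — counting 45 days from Jul 19, 2006 (when the special meeting is convened) gives a deadline of Sep 2, 2006; completed Aug 9, 2006, before the deadline.
Step 7 — counting 5 days from Aug 9, 2006 (when the certificate of approval is filed) gives a deadline of Aug 14, 2006; done Aug 11, 2006 — timely.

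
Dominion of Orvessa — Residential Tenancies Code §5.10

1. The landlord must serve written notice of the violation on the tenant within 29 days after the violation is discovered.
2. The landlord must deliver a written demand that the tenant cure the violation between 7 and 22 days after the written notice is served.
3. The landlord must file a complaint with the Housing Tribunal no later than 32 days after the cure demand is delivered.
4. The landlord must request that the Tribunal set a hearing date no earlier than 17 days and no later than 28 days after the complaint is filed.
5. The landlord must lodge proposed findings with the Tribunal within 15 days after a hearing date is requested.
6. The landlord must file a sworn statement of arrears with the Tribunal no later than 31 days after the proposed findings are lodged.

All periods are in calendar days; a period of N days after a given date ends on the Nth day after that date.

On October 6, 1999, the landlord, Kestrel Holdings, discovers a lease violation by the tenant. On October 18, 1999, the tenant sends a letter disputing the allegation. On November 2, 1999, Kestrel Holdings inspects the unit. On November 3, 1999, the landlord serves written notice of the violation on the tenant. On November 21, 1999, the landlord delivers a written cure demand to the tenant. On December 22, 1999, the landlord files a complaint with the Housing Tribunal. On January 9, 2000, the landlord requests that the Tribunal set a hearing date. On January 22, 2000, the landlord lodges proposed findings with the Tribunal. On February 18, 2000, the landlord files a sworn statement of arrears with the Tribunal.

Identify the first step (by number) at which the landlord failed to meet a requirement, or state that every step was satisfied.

None — every step was satisfied

Step 1 — counting 29 days from October 6, 1999 (when the violation is discovered) gives a deadline of November 4, 1999; completed November 3, 1999, before the deadline.
Step 2 — 7 and 22 days from November 3, 1999 (when the written notice is served) are November 10, 1999 and November 25, 1999 respectively; done November 21, 1999 — within the window.
Step 3 — counting 32 days from November 21, 1999 (when the cure demand is delivered) gives a deadline of December 23, 1999; completed December 22, 1999, before the deadline.
Step 4 — 17 and 28 days from December 22, 1999 (when the complaint is filed) are January 8, 2000 and January 19, 2000 respectively; January 9, 2000 falls inside that range.
Step 5 — counting 15 days from January 9, 2000 (when a hearing date is requested) gives a deadline of January 24, 2000; completed January 22, 2000, before the deadline.
Step 6 — counting 31 days from January 22, 2000 (when the proposed findings are lodged) gives a deadline of February 22, 2000; February 18, 2000 is within that limit.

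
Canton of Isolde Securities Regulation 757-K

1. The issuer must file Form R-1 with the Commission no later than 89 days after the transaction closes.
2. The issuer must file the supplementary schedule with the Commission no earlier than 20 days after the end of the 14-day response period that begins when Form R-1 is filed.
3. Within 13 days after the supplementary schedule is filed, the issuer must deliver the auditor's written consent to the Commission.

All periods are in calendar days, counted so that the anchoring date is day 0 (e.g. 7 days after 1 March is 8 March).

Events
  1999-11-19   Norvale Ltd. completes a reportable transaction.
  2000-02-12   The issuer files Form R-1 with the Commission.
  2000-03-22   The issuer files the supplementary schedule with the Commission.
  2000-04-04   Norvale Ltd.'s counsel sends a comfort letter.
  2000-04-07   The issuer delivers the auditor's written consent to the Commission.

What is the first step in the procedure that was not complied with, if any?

Step 3

Step 1: 89 days after 1999-11-19 (when the transaction closes) is 2000-02-16; completed 2000-02-12, before the deadline.
Step 2: the earliest permitted date is 20 days after 2000-02-26 (end of the 14-day response period, which began when Form R-1 is filed on 2000-02-12), i.e. 2000-03-17; done 2000-03-22, after the minimum wait.
Step 3: 13 days after 2000-03-22 (when the supplementary schedule is filed) is 2000-04-04; 2000-04-07 misses that deadline by 3 days.
No need to go further; step 3 was not satisfied.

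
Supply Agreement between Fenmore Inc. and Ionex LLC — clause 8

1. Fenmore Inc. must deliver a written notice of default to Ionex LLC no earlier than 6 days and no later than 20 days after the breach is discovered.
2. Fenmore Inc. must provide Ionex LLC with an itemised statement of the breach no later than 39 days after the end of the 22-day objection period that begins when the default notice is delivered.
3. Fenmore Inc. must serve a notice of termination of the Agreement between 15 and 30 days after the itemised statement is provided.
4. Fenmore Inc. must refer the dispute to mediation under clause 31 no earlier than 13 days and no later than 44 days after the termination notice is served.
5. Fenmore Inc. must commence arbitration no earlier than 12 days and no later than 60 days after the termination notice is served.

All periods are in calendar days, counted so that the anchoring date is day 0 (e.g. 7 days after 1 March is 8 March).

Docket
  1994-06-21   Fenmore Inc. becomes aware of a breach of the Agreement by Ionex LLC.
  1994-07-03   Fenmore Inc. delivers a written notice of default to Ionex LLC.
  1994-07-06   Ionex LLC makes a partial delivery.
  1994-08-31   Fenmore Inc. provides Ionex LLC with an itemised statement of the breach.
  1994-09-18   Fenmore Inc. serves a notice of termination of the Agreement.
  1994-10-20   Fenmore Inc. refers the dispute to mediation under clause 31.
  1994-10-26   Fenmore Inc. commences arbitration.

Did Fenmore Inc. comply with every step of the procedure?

Yes

(1) the permitted window runs from 1994-06-21 + 6 = 1994-06-27 to 1994-06-21 + 20 = 1994-07-11; done 1994-07-03, which is between those dates.
(2) due by 1994-07-25 + 39 days = 1994-09-02; done 1994-08-31 — timely.
(3) the permitted window runs from 1994-08-31 + 15 = 1994-09-15 to 1994-08-31 + 30 = 1994-09-30; 1994-09-18 falls inside that range.
(4) the permitted window runs from 1994-09-18 + 13 = 1994-10-01 to 1994-09-18 + 44 = 1994-11-01; 1994-10-20 falls inside that range.
(5) the permitted window runs from 1994-09-18 + 12 = 1994-09-30 to 1994-09-18 + 60 = 1994-11-17; 1994-10-26 falls inside that range.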